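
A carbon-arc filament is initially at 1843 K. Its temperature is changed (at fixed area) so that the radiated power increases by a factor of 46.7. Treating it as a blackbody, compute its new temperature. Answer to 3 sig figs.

P ∝ T⁴, so T₂/T₁ = (P₂/P₁)^(1/4) = (46.7)^(1/4) = 2.61414.
T₂ = 1843 × 2.61414 = 4.82×10³ K.

T₂ ≈ 4.82×10³ K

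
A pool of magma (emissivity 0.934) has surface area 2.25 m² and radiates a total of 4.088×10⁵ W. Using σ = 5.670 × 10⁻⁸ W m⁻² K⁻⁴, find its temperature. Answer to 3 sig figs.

T ≈ 1.36×10³ K

Area A = 2.25 m².
P = εσAT⁴ ⇒ T = (P/(εσA))^(1/4) = (4.088×10⁵/(0.934×5.670×10⁻⁸×2.25))^(1/4) = 1.36×10³ K.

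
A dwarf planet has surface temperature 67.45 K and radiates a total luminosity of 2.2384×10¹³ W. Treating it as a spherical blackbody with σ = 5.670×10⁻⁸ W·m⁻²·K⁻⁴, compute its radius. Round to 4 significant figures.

R ≈ 1.232×10⁶ m

L = 4πR²σT⁴ ⇒ R = √(L/(4πσT⁴)).
σT⁴ = 1.17358 W/m², so R = √(2.2384×10¹³/(4π×1.17358)) = 1.232×10⁶ m.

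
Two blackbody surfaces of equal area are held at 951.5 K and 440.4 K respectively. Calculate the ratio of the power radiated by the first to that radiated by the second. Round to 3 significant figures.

With equal areas, P₁/P₂ = (T₁/T₂)⁴ = (951.5/440.4)⁴ = 21.8.

P₁/P₂ ≈ 21.8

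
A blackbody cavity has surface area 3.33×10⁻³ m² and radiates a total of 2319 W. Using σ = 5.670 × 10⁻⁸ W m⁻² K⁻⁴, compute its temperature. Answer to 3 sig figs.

T ≈ 1.87×10³ K

Area A = 3.33×10⁻³ m².
P = σAT⁴ ⇒ T = (P/(σA))^(1/4) = (2319/(5.670×10⁻⁸×3.33×10⁻³))^(1/4) = 1.87×10³ K.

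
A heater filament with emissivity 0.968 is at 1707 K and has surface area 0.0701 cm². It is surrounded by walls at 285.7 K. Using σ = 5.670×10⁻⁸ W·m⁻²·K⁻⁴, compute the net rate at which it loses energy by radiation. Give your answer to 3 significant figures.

Area A = 0.0701 cm² = 7.01×10⁻⁶ m².
Net radiated power P_net = εσA(T⁴ − T₀⁴) = 0.968×5.670×10⁻⁸×7.01×10⁻⁶×(1707⁴ − 285.7⁴).
T⁴ − T₀⁴ = 8.49052×10¹² − 6.66256×10⁹ = 8.48386×10¹² K⁴, so P_net = 3.26 W.

Net loss ≈ 3.26 W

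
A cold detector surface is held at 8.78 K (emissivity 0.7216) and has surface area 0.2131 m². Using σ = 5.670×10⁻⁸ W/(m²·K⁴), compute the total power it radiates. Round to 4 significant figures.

Area A = 0.2131 m².
P = εσAT⁴ = 0.7216 × 5.670×10⁻⁸ × 0.2131 × (8.78)⁴ = 5.181×10⁻⁵ W.

P ≈ 5.181×10⁻⁵ W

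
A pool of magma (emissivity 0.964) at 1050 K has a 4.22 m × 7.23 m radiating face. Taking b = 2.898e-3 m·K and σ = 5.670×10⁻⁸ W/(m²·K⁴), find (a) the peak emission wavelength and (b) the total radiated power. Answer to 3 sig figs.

(a) λ_max = b/T = 2.898×10⁻³/1050 = 2.760×10⁻⁶ m = 2.76 μm.
Area A = 4.22 × 7.23 = 30.5106 m².
(b) P = εσAT⁴ = 0.964×5.670×10⁻⁸×30.5106×(1050)⁴ = 2.03×10⁶ W.

λ_max ≈ 2.76 μm; P ≈ 2.03×10⁶ W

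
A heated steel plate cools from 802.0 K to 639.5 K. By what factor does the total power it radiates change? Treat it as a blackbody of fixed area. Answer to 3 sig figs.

P₂/P₁ ≈ 0.404

P ∝ T⁴, so P₂/P₁ = (T₂/T₁)⁴ = (639.5/802.0)⁴ = (0.797382)⁴ = 0.404.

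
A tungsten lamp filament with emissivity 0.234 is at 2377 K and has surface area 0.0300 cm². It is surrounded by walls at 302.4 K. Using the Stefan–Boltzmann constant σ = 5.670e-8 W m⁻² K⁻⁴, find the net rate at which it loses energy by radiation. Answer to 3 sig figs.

Area A = 0.0300 cm² = 3.00×10⁻⁶ m².
Net radiated power P_net = εσA(T⁴ − T₀⁴) = 0.234×5.670×10⁻⁸×3.00×10⁻⁶×(2377⁴ − 302.4⁴).
T⁴ − T₀⁴ = 3.19240×10¹³ − 8.36233×10⁹ = 3.19156×10¹³ K⁴, so P_net = 1.27 W.

Net loss ≈ 1.27 W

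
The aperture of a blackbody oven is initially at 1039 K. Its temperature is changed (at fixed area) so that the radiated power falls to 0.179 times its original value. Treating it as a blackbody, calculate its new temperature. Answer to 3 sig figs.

T₂ ≈ 676 K

P ∝ T⁴, so T₂/T₁ = (P₂/P₁)^(1/4) = (0.179)^(1/4) = 0.650449.
T₂ = 1039 × 0.650449 = 676 K.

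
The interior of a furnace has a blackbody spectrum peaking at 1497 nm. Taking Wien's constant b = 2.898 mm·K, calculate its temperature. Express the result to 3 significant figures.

Wien's law gives T = b/λ_max = (2.898×10⁻³ m·K)/(1.497×10⁻⁶ m) = 1.94×10³ K.

T ≈ 1.94×10³ K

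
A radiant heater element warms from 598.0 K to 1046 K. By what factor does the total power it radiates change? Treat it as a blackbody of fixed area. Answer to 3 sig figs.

P ∝ T⁴, so P₂/P₁ = (T₂/T₁)⁴ = (1046/598.0)⁴ = (1.74916)⁴ = 9.36.

P₂/P₁ ≈ 9.36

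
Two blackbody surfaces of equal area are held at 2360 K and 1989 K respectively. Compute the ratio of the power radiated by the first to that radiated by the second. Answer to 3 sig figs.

With equal areas, P₁/P₂ = (T₁/T₂)⁴ = (2360/1989)⁴ = 1.98.

P₁/P₂ ≈ 1.98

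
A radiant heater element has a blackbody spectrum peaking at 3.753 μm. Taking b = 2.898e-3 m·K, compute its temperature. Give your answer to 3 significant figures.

Wien's law gives T = b/λ_max = (2.898×10⁻³ m·K)/(3.753×10⁻⁶ m) = 772 K.

T ≈ 772 K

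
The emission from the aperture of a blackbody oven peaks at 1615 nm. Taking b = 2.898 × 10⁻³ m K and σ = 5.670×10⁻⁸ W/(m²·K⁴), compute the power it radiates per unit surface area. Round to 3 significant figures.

Wien's law: T = b/λ_max = 2.898×10⁻³/1.615×10⁻⁶ = 1794.43 K.
Then I = σT⁴ = 5.670×10⁻⁸×(1794.43)⁴ = 5.88×10⁵ W/m².

I ≈ 5.88×10⁵ W/m²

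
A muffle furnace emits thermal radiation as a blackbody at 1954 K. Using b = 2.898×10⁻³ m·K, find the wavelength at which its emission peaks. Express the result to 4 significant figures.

λ_max ≈ 1483 nm

Wien's displacement law: λ_max = b/T = (2.898×10⁻³ m·K)/(1954 K) = 1.4831×10⁻⁶ m.
That is 1483 nm, in the infrared range.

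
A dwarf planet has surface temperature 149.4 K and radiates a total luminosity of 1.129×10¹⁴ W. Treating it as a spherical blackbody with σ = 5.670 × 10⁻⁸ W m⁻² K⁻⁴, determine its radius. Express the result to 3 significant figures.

L = 4πR²σT⁴ ⇒ R = √(L/(4πσT⁴)).
σT⁴ = 28.2479 W/m², so R = √(1.129×10¹⁴/(4π×28.2479)) = 5.64×10⁵ m.

R ≈ 5.64×10⁵ m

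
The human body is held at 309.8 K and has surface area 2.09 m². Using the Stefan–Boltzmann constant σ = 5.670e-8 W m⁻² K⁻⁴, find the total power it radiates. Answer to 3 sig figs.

Area A = 2.09 m².
P = σAT⁴ = 5.670×10⁻⁸ × 2.09 × (309.8)⁴ = 1.09×10³ W.

P ≈ 1.09×10³ W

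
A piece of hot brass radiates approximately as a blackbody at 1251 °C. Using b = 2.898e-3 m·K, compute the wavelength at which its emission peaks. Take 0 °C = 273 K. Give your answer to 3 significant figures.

T = 1251 °C + 273 = 1524 K.
Wien's displacement law: λ_max = b/T = (2.898×10⁻³ m·K)/(1524 K) = 1.902×10⁻⁶ m.
That is 1.90×10³ nm, in the infrared range.

λ_max ≈ 1.90×10³ nm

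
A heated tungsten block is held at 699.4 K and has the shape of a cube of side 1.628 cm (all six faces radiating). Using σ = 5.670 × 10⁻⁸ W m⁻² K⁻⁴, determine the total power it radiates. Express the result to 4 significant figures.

Area A = 6s² = 6×(0.01628 m)² = 1.59023×10⁻³ m².
P = σAT⁴ = 5.670×10⁻⁸ × 1.59023×10⁻³ × (699.4)⁴ = 21.57 W.

P ≈ 21.57 W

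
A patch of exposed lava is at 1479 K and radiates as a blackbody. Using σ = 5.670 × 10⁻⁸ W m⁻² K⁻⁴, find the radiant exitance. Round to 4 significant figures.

I ≈ 2.713×10⁵ W/m²

Stefan–Boltzmann: I = σT⁴ = 5.670×10⁻⁸ × (1479)⁴ = 2.713×10⁵ W/m².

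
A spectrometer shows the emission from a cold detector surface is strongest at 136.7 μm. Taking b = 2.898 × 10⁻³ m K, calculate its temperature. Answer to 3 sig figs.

Wien's law gives T = b/λ_max = (2.898×10⁻³ m·K)/(1.367×10⁻⁴ m) = 21.2 K.

T ≈ 21.2 K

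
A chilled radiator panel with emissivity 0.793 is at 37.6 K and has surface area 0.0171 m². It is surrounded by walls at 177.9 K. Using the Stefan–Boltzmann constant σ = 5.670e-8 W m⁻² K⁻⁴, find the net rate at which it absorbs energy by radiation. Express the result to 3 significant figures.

Area A = 0.0171 m².
Net radiated power P_net = εσA(T⁴ − T₀⁴) = 0.793×5.670×10⁻⁸×0.0171×(37.6⁴ − 177.9⁴).
T⁴ − T₀⁴ = 1.99872×10⁶ − 1.00162×10⁹ = -9.99621×10⁸ K⁴, so P_net = -0.769 W — negative, meaning a net gain of 0.769 W.

Net gain ≈ 0.769 W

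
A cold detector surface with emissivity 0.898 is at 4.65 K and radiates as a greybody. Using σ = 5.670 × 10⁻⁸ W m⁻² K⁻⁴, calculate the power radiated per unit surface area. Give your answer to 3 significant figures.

I ≈ 2.38×10⁻⁵ W/m²

Stefan–Boltzmann: I = εσT⁴ = 0.898 × 5.670×10⁻⁸ × (4.65)⁴ = 2.38×10⁻⁵ W/m².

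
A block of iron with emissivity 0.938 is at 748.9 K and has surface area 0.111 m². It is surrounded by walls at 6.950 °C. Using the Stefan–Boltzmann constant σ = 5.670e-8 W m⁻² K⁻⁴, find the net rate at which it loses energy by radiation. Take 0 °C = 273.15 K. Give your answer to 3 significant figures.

Surroundings: T = 6.950 °C + 273.15 = 280.100 K.
Area A = 0.111 m².
Net radiated power P_net = εσA(T⁴ − T₀⁴) = 0.938×5.670×10⁻⁸×0.111×(748.9⁴ − 280.100⁴).
T⁴ − T₀⁴ = 3.14554×10¹¹ − 6.15535×10⁹ = 3.08399×10¹¹ K⁴, so P_net = 1.82×10³ W.

Net loss ≈ 1.82×10³ W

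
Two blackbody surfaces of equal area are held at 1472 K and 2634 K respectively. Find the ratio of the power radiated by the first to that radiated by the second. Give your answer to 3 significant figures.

P₁/P₂ ≈ 0.0975

With equal areas, P₁/P₂ = (T₁/T₂)⁴ = (1472/2634)⁴ = 0.0975.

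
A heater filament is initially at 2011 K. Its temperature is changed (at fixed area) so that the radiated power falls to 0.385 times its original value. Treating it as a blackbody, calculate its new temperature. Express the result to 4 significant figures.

P ∝ T⁴, so T₂/T₁ = (P₂/P₁)^(1/4) = (0.385)^(1/4) = 0.787708.
T₂ = 2011 × 0.787708 = 1584 K.

T₂ ≈ 1584 K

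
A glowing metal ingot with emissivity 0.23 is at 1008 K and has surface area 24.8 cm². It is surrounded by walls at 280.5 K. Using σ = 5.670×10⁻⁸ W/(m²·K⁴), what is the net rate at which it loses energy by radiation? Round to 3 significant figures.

Net loss ≈ 33.2 W

Area A = 24.8 cm² = 2.48×10⁻³ m².
Net radiated power P_net = εσA(T⁴ − T₀⁴) = 0.23×5.670×10⁻⁸×2.48×10⁻³×(1008⁴ − 280.5⁴).
T⁴ − T₀⁴ = 1.03239×10¹² − 6.19058×10⁹ = 1.02620×10¹² K⁴, so P_net = 33.2 W.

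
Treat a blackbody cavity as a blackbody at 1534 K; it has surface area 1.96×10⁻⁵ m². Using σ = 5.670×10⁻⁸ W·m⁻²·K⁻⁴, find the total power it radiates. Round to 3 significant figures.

Area A = 1.96×10⁻⁵ m².
P = σAT⁴ = 5.670×10⁻⁸ × 1.96×10⁻⁵ × (1534)⁴ = 6.15 W.

P ≈ 6.15 W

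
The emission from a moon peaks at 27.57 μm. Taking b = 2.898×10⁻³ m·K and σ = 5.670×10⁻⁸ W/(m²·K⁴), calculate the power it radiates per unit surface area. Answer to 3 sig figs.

I ≈ 6.92 W/m²

Wien's law: T = b/λ_max = 2.898×10⁻³/2.757×10⁻⁵ = 105.114 K.
Then I = σT⁴ = 5.670×10⁻⁸×(105.114)⁴ = 6.92 W/m².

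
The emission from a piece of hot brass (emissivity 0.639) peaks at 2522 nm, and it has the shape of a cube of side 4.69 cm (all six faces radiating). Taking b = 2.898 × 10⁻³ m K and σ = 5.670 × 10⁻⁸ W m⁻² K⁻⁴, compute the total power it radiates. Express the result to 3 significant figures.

Wien's law: T = b/λ_max = 2.898×10⁻³/2.522×10⁻⁶ = 1149.09 K.
Area A = 6s² = 6×(0.0469 m)² = 0.0131977 m².
Then P = εσAT⁴ = 0.639×5.670×10⁻⁸×0.0131977×(1149.09)⁴ = 834 W.

P ≈ 834 W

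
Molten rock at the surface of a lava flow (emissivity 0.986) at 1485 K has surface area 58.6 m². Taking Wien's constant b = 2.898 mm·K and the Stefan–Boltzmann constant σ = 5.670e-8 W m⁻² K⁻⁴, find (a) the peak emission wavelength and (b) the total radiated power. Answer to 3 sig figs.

(a) λ_max = b/T = 2.898×10⁻³/1485 = 1.952×10⁻⁶ m = 1.95 μm.
Area A = 58.6 m².
(b) P = εσAT⁴ = 0.986×5.670×10⁻⁸×58.6×(1485)⁴ = 1.59×10⁷ W.

λ_max ≈ 1.95 μm; P ≈ 1.59×10⁷ W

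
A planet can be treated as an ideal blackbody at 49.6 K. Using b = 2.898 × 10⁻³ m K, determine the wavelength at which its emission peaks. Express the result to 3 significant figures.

λ_max ≈ 58.4 μm

Wien's displacement law: λ_max = b/T = (2.898×10⁻³ m·K)/(49.6 K) = 5.843×10⁻⁵ m.
That is 58.4 μm, in the infrared range.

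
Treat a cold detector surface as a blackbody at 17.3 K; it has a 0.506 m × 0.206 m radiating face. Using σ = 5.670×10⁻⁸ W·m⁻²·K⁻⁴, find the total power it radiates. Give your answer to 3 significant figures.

Area A = 0.506 × 0.206 = 0.104236 m².
P = σAT⁴ = 5.670×10⁻⁸ × 0.104236 × (17.3)⁴ = 5.29×10⁻⁴ W.

P ≈ 5.29×10⁻⁴ W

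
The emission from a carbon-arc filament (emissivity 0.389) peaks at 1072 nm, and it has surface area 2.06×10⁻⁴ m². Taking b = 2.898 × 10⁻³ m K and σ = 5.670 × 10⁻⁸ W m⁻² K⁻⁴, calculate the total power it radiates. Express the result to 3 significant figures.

Wien's law: T = b/λ_max = 2.898×10⁻³/1.072×10⁻⁶ = 2703.36 K.
Area A = 2.06×10⁻⁴ m².
Then P = εσAT⁴ = 0.389×5.670×10⁻⁸×2.06×10⁻⁴×(2703.36)⁴ = 243 W.

P ≈ 243 W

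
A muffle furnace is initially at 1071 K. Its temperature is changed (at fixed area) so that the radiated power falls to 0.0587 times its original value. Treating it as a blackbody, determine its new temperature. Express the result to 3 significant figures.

T₂ ≈ 527 K

P ∝ T⁴, so T₂/T₁ = (P₂/P₁)^(1/4) = (0.0587)^(1/4) = 0.492220.
T₂ = 1071 × 0.492220 = 527 K.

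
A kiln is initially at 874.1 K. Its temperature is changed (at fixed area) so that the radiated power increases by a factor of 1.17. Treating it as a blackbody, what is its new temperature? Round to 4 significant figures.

P ∝ T⁴, so T₂/T₁ = (P₂/P₁)^(1/4) = (1.17)^(1/4) = 1.04003.
T₂ = 874.1 × 1.04003 = 909.1 K.

T₂ ≈ 909.1 K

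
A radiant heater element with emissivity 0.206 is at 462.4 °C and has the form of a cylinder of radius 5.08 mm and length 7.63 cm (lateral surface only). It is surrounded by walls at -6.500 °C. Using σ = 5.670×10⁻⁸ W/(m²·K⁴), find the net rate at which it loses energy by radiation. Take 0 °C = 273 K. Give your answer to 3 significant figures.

Net loss ≈ 8.18 W

T = 462.4 °C + 273 = 735.4 K.
Surroundings: T = -6.500 °C + 273 = 266.500 K.
Lateral area A = 2πrL = 2π×5.08×10⁻³×0.0763 = 2.43539×10⁻³ m².
Net radiated power P_net = εσA(T⁴ − T₀⁴) = 0.206×5.670×10⁻⁸×2.43539×10⁻³×(735.4⁴ − 266.500⁴).
T⁴ − T₀⁴ = 2.92479×10¹¹ − 5.04416×10⁹ = 2.87435×10¹¹ K⁴, so P_net = 8.18 W.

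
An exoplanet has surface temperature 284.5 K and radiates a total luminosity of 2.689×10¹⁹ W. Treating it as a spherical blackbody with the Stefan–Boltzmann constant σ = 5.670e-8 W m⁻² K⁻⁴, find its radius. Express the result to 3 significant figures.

R ≈ 7.59×10⁷ m

L = 4πR²σT⁴ ⇒ R = √(L/(4πσT⁴)).
σT⁴ = 371.460 W/m², so R = √(2.689×10¹⁹/(4π×371.460)) = 7.59×10⁷ m.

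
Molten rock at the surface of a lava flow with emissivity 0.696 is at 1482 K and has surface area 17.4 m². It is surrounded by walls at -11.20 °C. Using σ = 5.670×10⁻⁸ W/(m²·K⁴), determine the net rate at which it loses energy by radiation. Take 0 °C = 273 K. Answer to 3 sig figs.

Net loss ≈ 3.31×10⁶ W

Surroundings: T = -11.20 °C + 273 = 261.80 K.
Area A = 17.4 m².
Net radiated power P_net = εσA(T⁴ − T₀⁴) = 0.696×5.670×10⁻⁸×17.4×(1482⁴ − 261.80⁴).
T⁴ − T₀⁴ = 4.82384×10¹² − 4.69763×10⁹ = 4.81914×10¹² K⁴, so P_net = 3.31×10⁶ W.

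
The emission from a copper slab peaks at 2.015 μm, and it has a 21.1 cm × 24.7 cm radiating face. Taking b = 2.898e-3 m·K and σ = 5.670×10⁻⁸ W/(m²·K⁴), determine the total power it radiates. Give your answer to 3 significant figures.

Wien's law: T = b/λ_max = 2.898×10⁻³/2.015×10⁻⁶ = 1438.21 K.
Area A = 0.211 × 0.247 = 0.052117 m².
Then P = σAT⁴ = 5.670×10⁻⁸×0.052117×(1438.21)⁴ = 1.26×10⁴ W.

P ≈ 1.26×10⁴ W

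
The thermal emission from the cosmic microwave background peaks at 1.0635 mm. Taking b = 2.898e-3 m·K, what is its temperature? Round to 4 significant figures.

Wien's law gives T = b/λ_max = (2.898×10⁻³ m·K)/(1.0635×10⁻³ m) = 2.725 K.

T ≈ 2.725 K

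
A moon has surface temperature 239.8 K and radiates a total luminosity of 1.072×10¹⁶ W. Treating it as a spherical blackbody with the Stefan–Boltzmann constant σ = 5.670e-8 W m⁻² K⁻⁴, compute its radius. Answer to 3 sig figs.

L = 4πR²σT⁴ ⇒ R = √(L/(4πσT⁴)).
σT⁴ = 187.491 W/m², so R = √(1.072×10¹⁶/(4π×187.491)) = 2.13×10⁶ m.

R ≈ 2.13×10⁶ m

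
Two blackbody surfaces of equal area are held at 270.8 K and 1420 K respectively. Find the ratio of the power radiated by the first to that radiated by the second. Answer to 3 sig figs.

P₁/P₂ ≈ 1.32×10⁻³

With equal areas, P₁/P₂ = (T₁/T₂)⁴ = (270.8/1420)⁴ = 1.32×10⁻³.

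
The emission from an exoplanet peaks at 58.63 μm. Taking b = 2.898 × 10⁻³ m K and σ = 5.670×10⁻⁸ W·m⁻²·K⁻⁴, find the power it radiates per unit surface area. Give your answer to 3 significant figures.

I ≈ 0.338 W/m²

Wien's law: T = b/λ_max = 2.898×10⁻³/5.863×10⁻⁵ = 49.4286 K.
Then I = σT⁴ = 5.670×10⁻⁸×(49.4286)⁴ = 0.338 W/m².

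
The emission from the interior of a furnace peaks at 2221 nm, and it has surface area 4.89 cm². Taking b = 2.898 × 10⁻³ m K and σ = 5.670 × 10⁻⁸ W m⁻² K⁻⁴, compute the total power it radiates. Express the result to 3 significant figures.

Wien's law: T = b/λ_max = 2.898×10⁻³/2.221×10⁻⁶ = 1304.82 K.
Area A = 4.89 cm² = 4.89×10⁻⁴ m².
Then P = σAT⁴ = 5.670×10⁻⁸×4.89×10⁻⁴×(1304.82)⁴ = 80.4 W.

P ≈ 80.4 W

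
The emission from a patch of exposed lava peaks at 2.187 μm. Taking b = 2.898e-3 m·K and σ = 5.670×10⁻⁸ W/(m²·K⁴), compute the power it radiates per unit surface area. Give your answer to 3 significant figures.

I ≈ 1.75×10⁵ W/m²

Wien's law: T = b/λ_max = 2.898×10⁻³/2.187×10⁻⁶ = 1325.10 K.
Then I = σT⁴ = 5.670×10⁻⁸×(1325.10)⁴ = 1.75×10⁵ W/m².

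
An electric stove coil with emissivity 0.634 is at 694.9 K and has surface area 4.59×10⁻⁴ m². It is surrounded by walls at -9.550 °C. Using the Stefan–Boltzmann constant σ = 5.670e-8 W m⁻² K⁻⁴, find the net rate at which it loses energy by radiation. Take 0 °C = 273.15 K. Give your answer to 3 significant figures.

Surroundings: T = -9.550 °C + 273.15 = 263.600 K.
Area A = 4.59×10⁻⁴ m².
Net radiated power P_net = εσA(T⁴ − T₀⁴) = 0.634×5.670×10⁻⁸×4.59×10⁻⁴×(694.9⁴ − 263.600⁴).
T⁴ − T₀⁴ = 2.33179×10¹¹ − 4.82816×10⁹ = 2.28351×10¹¹ K⁴, so P_net = 3.77 W.

Net loss ≈ 3.77 W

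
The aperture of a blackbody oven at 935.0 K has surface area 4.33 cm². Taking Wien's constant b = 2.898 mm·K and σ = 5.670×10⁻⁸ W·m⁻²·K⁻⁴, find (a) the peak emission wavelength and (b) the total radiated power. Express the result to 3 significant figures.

(a) λ_max = b/T = 2.898×10⁻³/935.0 = 3.099×10⁻⁶ m = 3.10 μm.
Area A = 4.33 cm² = 4.33×10⁻⁴ m².
(b) P = σAT⁴ = 5.670×10⁻⁸×4.33×10⁻⁴×(935.0)⁴ = 18.8 W.

λ_max ≈ 3.10 μm; P ≈ 18.8 W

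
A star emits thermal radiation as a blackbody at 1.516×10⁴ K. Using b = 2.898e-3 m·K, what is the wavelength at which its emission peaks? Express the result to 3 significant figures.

λ_max ≈ 191 nm

Wien's displacement law: λ_max = b/T = (2.898×10⁻³ m·K)/(1.516×10⁴ K) = 1.912×10⁻⁷ m.
That is 191 nm, in the ultraviolet range.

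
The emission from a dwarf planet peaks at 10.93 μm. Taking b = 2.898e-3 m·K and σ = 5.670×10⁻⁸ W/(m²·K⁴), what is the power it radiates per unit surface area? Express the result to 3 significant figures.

Wien's law: T = b/λ_max = 2.898×10⁻³/1.093×10⁻⁵ = 265.142 K.
Then I = σT⁴ = 5.670×10⁻⁸×(265.142)⁴ = 280 W/m².

I ≈ 280 W/m²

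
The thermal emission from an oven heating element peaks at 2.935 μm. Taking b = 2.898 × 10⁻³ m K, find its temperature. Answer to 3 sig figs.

Wien's law gives T = b/λ_max = (2.898×10⁻³ m·K)/(2.935×10⁻⁶ m) = 987 K.

T ≈ 987 K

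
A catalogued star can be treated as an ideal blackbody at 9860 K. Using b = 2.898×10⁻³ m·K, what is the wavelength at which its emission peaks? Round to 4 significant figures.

Wien's displacement law: λ_max = b/T = (2.898×10⁻³ m·K)/(9860 K) = 2.9391×10⁻⁷ m.
That is 293.9 nm, in the ultraviolet range.

λ_max ≈ 293.9 nm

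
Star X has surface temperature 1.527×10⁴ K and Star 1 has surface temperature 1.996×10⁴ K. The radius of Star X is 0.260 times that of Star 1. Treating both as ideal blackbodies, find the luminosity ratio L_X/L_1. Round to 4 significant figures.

L_X/L_1 ≈ 0.02316

L ∝ R²T⁴, so L_X/L_1 = (R_X/R_1)²(T_X/T_1)⁴ = (0.260)² × (1.527×10⁴/1.996×10⁴)⁴ = 0.0676 × 0.342542 = 0.02316.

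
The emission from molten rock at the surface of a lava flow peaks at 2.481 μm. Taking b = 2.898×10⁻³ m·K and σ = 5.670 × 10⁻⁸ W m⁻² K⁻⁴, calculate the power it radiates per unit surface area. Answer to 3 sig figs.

Wien's law: T = b/λ_max = 2.898×10⁻³/2.481×10⁻⁶ = 1168.08 K.
Then I = σT⁴ = 5.670×10⁻⁸×(1168.08)⁴ = 1.06×10⁵ W/m².

I ≈ 1.06×10⁵ W/m²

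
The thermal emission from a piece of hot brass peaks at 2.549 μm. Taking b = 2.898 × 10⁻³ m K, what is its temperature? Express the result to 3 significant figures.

T ≈ 1.14×10³ K

Wien's law gives T = b/λ_max = (2.898×10⁻³ m·K)/(2.549×10⁻⁶ m) = 1.14×10³ K.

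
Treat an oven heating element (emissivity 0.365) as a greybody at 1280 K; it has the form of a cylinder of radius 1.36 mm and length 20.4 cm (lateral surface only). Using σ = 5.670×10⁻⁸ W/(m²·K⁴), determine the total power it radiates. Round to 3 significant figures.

Lateral area A = 2πrL = 2π×1.36×10⁻³×0.204 = 1.74321×10⁻³ m².
P = εσAT⁴ = 0.365 × 5.670×10⁻⁸ × 1.74321×10⁻³ × (1280)⁴ = 96.8 W.

P ≈ 96.8 W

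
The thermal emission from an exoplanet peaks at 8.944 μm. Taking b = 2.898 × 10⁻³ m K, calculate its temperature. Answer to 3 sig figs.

T ≈ 324 K

Wien's law gives T = b/λ_max = (2.898×10⁻³ m·K)/(8.944×10⁻⁶ m) = 324 K.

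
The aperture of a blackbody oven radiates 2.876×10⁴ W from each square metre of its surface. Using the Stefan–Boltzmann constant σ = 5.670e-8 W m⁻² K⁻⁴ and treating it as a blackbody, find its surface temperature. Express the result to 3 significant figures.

T ≈ 844 K

I = σT⁴, so T = (I/σ)^(1/4) = (2.876×10⁴/(5.670×10⁻⁸))^(1/4) = 844 K.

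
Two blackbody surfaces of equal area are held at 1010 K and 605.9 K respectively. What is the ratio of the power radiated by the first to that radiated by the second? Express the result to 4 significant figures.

With equal areas, P₁/P₂ = (T₁/T₂)⁴ = (1010/605.9)⁴ = 7.721.

P₁/P₂ ≈ 7.721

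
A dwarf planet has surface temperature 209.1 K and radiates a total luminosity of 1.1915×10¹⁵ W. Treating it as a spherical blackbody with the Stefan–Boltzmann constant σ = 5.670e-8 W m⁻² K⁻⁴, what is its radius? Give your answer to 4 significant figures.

L = 4πR²σT⁴ ⇒ R = √(L/(4πσT⁴)).
σT⁴ = 108.392 W/m², so R = √(1.1915×10¹⁵/(4π×108.392)) = 9.353×10⁵ m.

R ≈ 9.353×10⁵ m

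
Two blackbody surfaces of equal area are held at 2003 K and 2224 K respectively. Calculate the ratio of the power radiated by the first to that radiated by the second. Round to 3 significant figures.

P₁/P₂ ≈ 0.658

With equal areas, P₁/P₂ = (T₁/T₂)⁴ = (2003/2224)⁴ = 0.658.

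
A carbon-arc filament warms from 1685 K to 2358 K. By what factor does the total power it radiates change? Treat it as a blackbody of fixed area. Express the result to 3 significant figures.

P₂/P₁ ≈ 3.84

P ∝ T⁴, so P₂/P₁ = (T₂/T₁)⁴ = (2358/1685)⁴ = (1.39941)⁴ = 3.84.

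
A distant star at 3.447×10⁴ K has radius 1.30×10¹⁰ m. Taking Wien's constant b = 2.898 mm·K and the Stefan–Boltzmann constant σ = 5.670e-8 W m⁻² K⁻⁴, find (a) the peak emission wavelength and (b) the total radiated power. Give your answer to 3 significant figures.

λ_max ≈ 84.1 nm; P ≈ 1.70×10³² W

(a) λ_max = b/T = 2.898×10⁻³/3.447×10⁴ = 8.407×10⁻⁸ m = 84.1 nm.
Surface area A = 4πR² = 4π(1.30×10¹⁰ m)² = 2.12372×10²¹ m².
(b) P = σAT⁴ = 5.670×10⁻⁸×2.12372×10²¹×(3.447×10⁴)⁴ = 1.70×10³² W.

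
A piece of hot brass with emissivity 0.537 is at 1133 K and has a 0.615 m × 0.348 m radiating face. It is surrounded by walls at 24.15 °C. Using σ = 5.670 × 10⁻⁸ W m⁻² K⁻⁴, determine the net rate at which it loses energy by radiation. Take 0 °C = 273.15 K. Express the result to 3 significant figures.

Surroundings: T = 24.15 °C + 273.15 = 297.30 K.
Area A = 0.615 × 0.348 = 0.21402 m².
Net radiated power P_net = εσA(T⁴ − T₀⁴) = 0.537×5.670×10⁻⁸×0.21402×(1133⁴ − 297.30⁴).
T⁴ − T₀⁴ = 1.64786×10¹² − 7.81231×10⁹ = 1.64005×10¹² K⁴, so P_net = 1.07×10⁴ W.

Net loss ≈ 1.07×10⁴ W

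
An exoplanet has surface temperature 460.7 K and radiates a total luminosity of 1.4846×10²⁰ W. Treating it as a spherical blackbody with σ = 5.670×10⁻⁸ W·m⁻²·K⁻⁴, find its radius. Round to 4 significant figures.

R ≈ 6.801×10⁷ m

L = 4πR²σT⁴ ⇒ R = √(L/(4πσT⁴)).
σT⁴ = 2554.21 W/m², so R = √(1.4846×10²⁰/(4π×2554.21)) = 6.801×10⁷ m.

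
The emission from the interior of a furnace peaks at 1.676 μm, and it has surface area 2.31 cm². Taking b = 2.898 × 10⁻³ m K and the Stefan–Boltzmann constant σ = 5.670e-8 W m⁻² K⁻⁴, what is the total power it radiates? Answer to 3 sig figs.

Wien's law: T = b/λ_max = 2.898×10⁻³/1.676×10⁻⁶ = 1729.12 K.
Area A = 2.31 cm² = 2.31×10⁻⁴ m².
Then P = σAT⁴ = 5.670×10⁻⁸×2.31×10⁻⁴×(1729.12)⁴ = 117 W.

P ≈ 117 W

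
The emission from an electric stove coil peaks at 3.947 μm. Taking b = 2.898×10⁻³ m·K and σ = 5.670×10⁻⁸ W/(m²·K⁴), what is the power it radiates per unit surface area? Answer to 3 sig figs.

I ≈ 1.65×10⁴ W/m²

Wien's law: T = b/λ_max = 2.898×10⁻³/3.947×10⁻⁶ = 734.229 K.
Then I = σT⁴ = 5.670×10⁻⁸×(734.229)⁴ = 1.65×10⁴ W/m².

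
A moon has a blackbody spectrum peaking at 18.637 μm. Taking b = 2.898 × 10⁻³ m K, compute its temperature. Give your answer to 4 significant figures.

Wien's law gives T = b/λ_max = (2.898×10⁻³ m·K)/(1.8637×10⁻⁵ m) = 155.5 K.

T ≈ 155.5 K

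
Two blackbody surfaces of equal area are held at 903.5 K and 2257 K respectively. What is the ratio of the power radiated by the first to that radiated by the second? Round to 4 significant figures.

With equal areas, P₁/P₂ = (T₁/T₂)⁴ = (903.5/2257)⁴ = 0.02568.

P₁/P₂ ≈ 0.02568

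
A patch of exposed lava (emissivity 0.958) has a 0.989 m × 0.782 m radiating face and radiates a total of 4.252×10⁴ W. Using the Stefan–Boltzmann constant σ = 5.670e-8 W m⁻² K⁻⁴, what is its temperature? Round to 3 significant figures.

Area A = 0.989 × 0.782 = 0.773398 m².
P = εσAT⁴ ⇒ T = (P/(εσA))^(1/4) = (4.252×10⁴/(0.958×5.670×10⁻⁸×0.773398))^(1/4) = 1.00×10³ K.

T ≈ 1.00×10³ K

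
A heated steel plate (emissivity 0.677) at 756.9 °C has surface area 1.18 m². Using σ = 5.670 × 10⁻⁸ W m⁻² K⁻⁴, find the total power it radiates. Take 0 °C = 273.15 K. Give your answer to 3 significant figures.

P ≈ 5.10×10⁴ W

T = 756.9 °C + 273.15 = 1030.05 K.
Area A = 1.18 m².
P = εσAT⁴ = 0.677 × 5.670×10⁻⁸ × 1.18 × (1030.05)⁴ = 5.10×10⁴ W.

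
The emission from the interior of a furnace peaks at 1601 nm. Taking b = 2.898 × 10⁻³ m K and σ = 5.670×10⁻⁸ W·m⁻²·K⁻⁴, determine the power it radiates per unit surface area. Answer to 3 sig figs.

Wien's law: T = b/λ_max = 2.898×10⁻³/1.601×10⁻⁶ = 1810.12 K.
Then I = σT⁴ = 5.670×10⁻⁸×(1810.12)⁴ = 6.09×10⁵ W/m².

I ≈ 6.09×10⁵ W/m²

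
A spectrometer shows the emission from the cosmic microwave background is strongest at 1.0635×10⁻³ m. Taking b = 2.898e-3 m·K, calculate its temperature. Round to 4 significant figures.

T ≈ 2.725 K

Wien's law gives T = b/λ_max = (2.898×10⁻³ m·K)/(1.0635×10⁻³ m) = 2.725 K.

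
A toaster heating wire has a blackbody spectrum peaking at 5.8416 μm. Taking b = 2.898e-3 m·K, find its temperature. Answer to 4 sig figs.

Wien's law gives T = b/λ_max = (2.898×10⁻³ m·K)/(5.8416×10⁻⁶ m) = 496.1 K.

T ≈ 496.1 K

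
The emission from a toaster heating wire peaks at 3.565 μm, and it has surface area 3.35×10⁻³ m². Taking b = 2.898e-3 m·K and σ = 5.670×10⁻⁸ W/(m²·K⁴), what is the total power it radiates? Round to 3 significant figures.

P ≈ 82.9 W

Wien's law: T = b/λ_max = 2.898×10⁻³/3.565×10⁻⁶ = 812.903 K.
Area A = 3.35×10⁻³ m².
Then P = σAT⁴ = 5.670×10⁻⁸×3.35×10⁻³×(812.903)⁴ = 82.9 W.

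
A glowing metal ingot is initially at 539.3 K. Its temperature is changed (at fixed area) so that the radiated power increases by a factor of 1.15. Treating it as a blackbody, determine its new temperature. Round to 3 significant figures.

P ∝ T⁴, so T₂/T₁ = (P₂/P₁)^(1/4) = (1.15)^(1/4) = 1.03556.
T₂ = 539.3 × 1.03556 = 558 K.

T₂ ≈ 558 K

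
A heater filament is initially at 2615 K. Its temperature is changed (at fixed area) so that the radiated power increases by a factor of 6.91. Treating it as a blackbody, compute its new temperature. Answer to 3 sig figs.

T₂ ≈ 4.24×10³ K

P ∝ T⁴, so T₂/T₁ = (P₂/P₁)^(1/4) = (6.91)^(1/4) = 1.62132.
T₂ = 2615 × 1.62132 = 4.24×10³ K.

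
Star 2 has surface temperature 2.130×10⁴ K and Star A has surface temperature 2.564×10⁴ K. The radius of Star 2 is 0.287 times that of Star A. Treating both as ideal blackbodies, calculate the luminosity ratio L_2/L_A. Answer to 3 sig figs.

L_2/L_A ≈ 0.0392

L ∝ R²T⁴, so L_2/L_A = (R_2/R_A)²(T_2/T_A)⁴ = (0.287)² × (2.130×10⁴/2.564×10⁴)⁴ = 0.082369 × 0.476262 = 0.0392.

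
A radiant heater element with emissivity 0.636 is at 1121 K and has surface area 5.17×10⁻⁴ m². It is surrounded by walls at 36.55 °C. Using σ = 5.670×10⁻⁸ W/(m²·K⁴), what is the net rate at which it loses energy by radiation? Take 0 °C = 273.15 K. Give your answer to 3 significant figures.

Surroundings: T = 36.55 °C + 273.15 = 309.70 K.
Area A = 5.17×10⁻⁴ m².
Net radiated power P_net = εσA(T⁴ − T₀⁴) = 0.636×5.670×10⁻⁸×5.17×10⁻⁴×(1121⁴ − 309.70⁴).
T⁴ − T₀⁴ = 1.57915×10¹² − 9.19951×10⁹ = 1.56995×10¹² K⁴, so P_net = 29.3 W.

Net loss ≈ 29.3 W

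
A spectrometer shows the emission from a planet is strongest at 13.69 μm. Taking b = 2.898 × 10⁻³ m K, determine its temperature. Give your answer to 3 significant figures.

Wien's law gives T = b/λ_max = (2.898×10⁻³ m·K)/(1.369×10⁻⁵ m) = 212 K.

T ≈ 212 K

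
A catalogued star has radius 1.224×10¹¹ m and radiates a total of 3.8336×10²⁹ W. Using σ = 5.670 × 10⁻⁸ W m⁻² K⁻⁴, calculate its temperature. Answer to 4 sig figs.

T ≈ 2448 K

Surface area A = 4πR² = 4π(1.224×10¹¹ m)² = 1.88266×10²³ m².
P = σAT⁴ ⇒ T = (P/(σA))^(1/4) = (3.8336×10²⁹/(5.670×10⁻⁸×1.88266×10²³))^(1/4) = 2448 K.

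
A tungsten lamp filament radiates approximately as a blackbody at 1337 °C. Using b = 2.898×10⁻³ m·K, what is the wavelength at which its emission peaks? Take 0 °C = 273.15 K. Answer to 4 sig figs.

λ_max ≈ 1.800 μm

T = 1337 °C + 273.15 = 1610.15 K.
Wien's displacement law: λ_max = b/T = (2.898×10⁻³ m·K)/(1610.15 K) = 1.7998×10⁻⁶ m.
That is 1.800 μm, in the infrared range.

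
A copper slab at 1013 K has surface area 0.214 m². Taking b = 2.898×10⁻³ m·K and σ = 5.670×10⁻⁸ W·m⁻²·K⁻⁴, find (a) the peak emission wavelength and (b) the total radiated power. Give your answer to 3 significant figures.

(a) λ_max = b/T = 2.898×10⁻³/1013 = 2.861×10⁻⁶ m = 2.86×10³ nm.
Area A = 0.214 m².
(b) P = σAT⁴ = 5.670×10⁻⁸×0.214×(1013)⁴ = 1.28×10⁴ W.

λ_max ≈ 2.86×10³ nm; P ≈ 1.28×10⁴ W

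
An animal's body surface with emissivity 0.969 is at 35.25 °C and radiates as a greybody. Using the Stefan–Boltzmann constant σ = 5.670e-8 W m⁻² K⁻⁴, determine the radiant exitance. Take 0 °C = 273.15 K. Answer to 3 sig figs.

I ≈ 497 W/m²

T = 35.25 °C + 273.15 = 308.40 K.
Stefan–Boltzmann: I = εσT⁴ = 0.969 × 5.670×10⁻⁸ × (308.40)⁴ = 497 W/m².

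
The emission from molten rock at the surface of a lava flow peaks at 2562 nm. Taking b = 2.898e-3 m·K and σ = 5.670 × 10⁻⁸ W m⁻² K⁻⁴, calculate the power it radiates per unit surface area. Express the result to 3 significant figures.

I ≈ 9.28×10⁴ W/m²

Wien's law: T = b/λ_max = 2.898×10⁻³/2.562×10⁻⁶ = 1131.15 K.
Then I = σT⁴ = 5.670×10⁻⁸×(1131.15)⁴ = 9.28×10⁴ W/m².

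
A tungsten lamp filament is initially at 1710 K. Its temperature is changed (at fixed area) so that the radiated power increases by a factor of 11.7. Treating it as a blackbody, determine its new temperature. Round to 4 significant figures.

T₂ ≈ 3163 K

P ∝ T⁴, so T₂/T₁ = (P₂/P₁)^(1/4) = (11.7)^(1/4) = 1.84947.
T₂ = 1710 × 1.84947 = 3163 K.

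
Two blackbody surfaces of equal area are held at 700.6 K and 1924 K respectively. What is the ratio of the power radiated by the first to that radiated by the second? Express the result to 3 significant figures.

With equal areas, P₁/P₂ = (T₁/T₂)⁴ = (700.6/1924)⁴ = 0.0176.

P₁/P₂ ≈ 0.0176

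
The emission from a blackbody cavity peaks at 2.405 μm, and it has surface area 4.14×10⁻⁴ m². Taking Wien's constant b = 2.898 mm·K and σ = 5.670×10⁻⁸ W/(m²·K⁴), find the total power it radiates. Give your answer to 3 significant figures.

P ≈ 49.5 W

Wien's law: T = b/λ_max = 2.898×10⁻³/2.405×10⁻⁶ = 1204.99 K.
Area A = 4.14×10⁻⁴ m².
Then P = σAT⁴ = 5.670×10⁻⁸×4.14×10⁻⁴×(1204.99)⁴ = 49.5 W.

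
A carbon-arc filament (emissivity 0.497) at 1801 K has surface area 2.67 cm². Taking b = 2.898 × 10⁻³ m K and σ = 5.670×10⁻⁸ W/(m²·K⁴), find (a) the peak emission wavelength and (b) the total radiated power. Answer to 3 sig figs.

λ_max ≈ 1.61×10³ nm; P ≈ 79.2 W

(a) λ_max = b/T = 2.898×10⁻³/1801 = 1.609×10⁻⁶ m = 1.61×10³ nm.
Area A = 2.67 cm² = 2.67×10⁻⁴ m².
(b) P = εσAT⁴ = 0.497×5.670×10⁻⁸×2.67×10⁻⁴×(1801)⁴ = 79.2 W.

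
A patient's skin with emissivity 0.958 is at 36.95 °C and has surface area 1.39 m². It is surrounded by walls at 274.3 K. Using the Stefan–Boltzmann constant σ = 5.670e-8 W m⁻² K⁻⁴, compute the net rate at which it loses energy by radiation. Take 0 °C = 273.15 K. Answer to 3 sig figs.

T = 36.95 °C + 273.15 = 310.10 K.
Area A = 1.39 m².
Net radiated power P_net = εσA(T⁴ − T₀⁴) = 0.958×5.670×10⁻⁸×1.39×(310.10⁴ − 274.3⁴).
T⁴ − T₀⁴ = 9.24713×10⁹ − 5.66113×10⁹ = 3.58600×10⁹ K⁴, so P_net = 271 W.

Net loss ≈ 271 W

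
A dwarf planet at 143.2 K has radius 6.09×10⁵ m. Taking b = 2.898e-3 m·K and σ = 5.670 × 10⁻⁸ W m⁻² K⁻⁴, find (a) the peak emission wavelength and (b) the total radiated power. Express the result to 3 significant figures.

(a) λ_max = b/T = 2.898×10⁻³/143.2 = 2.024×10⁻⁵ m = 20.2 μm.
Surface area A = 4πR² = 4π(6.09×10⁵ m)² = 4.66063×10¹² m².
(b) P = σAT⁴ = 5.670×10⁻⁸×4.66063×10¹²×(143.2)⁴ = 1.11×10¹⁴ W.

λ_max ≈ 20.2 μm; P ≈ 1.11×10¹⁴ W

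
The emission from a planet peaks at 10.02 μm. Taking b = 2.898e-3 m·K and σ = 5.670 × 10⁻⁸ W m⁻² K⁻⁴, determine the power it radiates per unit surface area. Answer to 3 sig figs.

Wien's law: T = b/λ_max = 2.898×10⁻³/1.002×10⁻⁵ = 289.222 K.
Then I = σT⁴ = 5.670×10⁻⁸×(289.222)⁴ = 397 W/m².

I ≈ 397 W/m²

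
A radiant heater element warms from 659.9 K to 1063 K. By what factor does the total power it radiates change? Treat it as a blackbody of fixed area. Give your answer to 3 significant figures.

P ∝ T⁴, so P₂/P₁ = (T₂/T₁)⁴ = (1063/659.9)⁴ = (1.61085)⁴ = 6.73.

P₂/P₁ ≈ 6.73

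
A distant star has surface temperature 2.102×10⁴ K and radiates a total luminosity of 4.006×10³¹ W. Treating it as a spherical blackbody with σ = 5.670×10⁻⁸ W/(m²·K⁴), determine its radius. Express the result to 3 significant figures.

L = 4πR²σT⁴ ⇒ R = √(L/(4πσT⁴)).
σT⁴ = 1.10691×10¹⁰ W/m², so R = √(4.006×10³¹/(4π×1.10691×10¹⁰)) = 1.70×10¹⁰ m.

R ≈ 1.70×10¹⁰ m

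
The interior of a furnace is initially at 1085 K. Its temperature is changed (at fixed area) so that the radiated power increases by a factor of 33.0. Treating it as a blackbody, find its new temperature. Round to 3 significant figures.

P ∝ T⁴, so T₂/T₁ = (P₂/P₁)^(1/4) = (33.0)^(1/4) = 2.39678.
T₂ = 1085 × 2.39678 = 2.60×10³ K.

T₂ ≈ 2.60×10³ K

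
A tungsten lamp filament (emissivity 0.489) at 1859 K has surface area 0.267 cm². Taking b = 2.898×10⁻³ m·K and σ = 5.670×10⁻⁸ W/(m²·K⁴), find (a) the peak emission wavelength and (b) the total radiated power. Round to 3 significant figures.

(a) λ_max = b/T = 2.898×10⁻³/1859 = 1.559×10⁻⁶ m = 1.56×10³ nm.
Area A = 0.267 cm² = 2.67×10⁻⁵ m².
(b) P = εσAT⁴ = 0.489×5.670×10⁻⁸×2.67×10⁻⁵×(1859)⁴ = 8.84 W.

λ_max ≈ 1.56×10³ nm; P ≈ 8.84 W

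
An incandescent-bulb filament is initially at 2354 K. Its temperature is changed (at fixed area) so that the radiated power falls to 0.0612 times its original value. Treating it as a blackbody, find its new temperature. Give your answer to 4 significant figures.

P ∝ T⁴, so T₂/T₁ = (P₂/P₁)^(1/4) = (0.0612)^(1/4) = 0.497379.
T₂ = 2354 × 0.497379 = 1171 K.

T₂ ≈ 1171 K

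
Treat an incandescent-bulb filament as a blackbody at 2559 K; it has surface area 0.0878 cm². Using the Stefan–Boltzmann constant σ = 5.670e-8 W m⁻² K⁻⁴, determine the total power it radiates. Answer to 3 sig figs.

Area A = 0.0878 cm² = 8.78×10⁻⁶ m².
P = σAT⁴ = 5.670×10⁻⁸ × 8.78×10⁻⁶ × (2559)⁴ = 21.3 W.

P ≈ 21.3 W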